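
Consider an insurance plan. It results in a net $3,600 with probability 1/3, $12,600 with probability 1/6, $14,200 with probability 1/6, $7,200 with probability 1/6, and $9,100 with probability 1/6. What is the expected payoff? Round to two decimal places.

EV = 1/3 × 3600 + 1/6 × 12600 + 1/6 × 14200 + 1/6 × 7200 + 1/6 × 9100 = 1200 + 2100 + 2366.6667 + 1200 + 1516.6667 = 8383.3333

$8,383.33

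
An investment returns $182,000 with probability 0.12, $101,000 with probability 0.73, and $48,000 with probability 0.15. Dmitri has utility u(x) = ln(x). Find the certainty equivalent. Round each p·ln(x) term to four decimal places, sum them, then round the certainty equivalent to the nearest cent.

E[u] = 0.12·ln(182000) + 0.73·ln(101000) + 0.15·ln(48000) = 1.4534 + 8.4117 + 1.6168 = 11.4819
CE = e^11.4819 ≈ 96945.09

$96,945.09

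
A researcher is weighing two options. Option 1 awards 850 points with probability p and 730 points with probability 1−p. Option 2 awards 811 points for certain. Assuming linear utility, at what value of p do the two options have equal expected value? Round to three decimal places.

p = 0.675

p·850 + (1−p)·730 = 811
120p + 730 = 811
p = (811 − 730) / 120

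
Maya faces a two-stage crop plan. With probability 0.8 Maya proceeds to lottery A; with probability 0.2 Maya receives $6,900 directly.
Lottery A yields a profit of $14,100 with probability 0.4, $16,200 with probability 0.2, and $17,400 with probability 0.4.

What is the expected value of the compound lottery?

EV(A) = 0.4 × 14100 + 0.2 × 16200 + 0.4 × 17400 = 5640 + 3240 + 6960 = 15840
Branch B: 6900 (certain)
Overall = 0.8 × 15840 + 0.2 × 6900 = 12672 + 1380 = 14052

$14,052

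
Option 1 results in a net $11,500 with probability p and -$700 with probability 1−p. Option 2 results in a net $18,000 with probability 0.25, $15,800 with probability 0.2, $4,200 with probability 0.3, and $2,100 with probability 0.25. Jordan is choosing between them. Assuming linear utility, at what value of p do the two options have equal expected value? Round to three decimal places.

EV(Option 2) = 0.25 × 18000 + 0.2 × 15800 + 0.3 × 4200 + 0.25 × 2100 = 4500 + 3160 + 1260 + 525 = 9445
p·11500 + (1−p)·(-700) = 9445
12200p − 700 = 9445
p = (9445 + 700) / 12200

p = 0.832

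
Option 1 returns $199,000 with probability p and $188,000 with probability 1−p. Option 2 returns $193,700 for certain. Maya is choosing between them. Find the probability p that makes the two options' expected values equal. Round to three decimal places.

p·199000 + (1−p)·188000 = 193700
11000p + 188000 = 193700
p = (193700 − 188000) / 11000

p = 0.518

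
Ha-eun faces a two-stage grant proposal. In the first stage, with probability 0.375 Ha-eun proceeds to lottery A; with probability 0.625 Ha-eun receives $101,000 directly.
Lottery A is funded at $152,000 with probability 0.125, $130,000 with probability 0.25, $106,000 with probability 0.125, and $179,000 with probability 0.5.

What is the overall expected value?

EV(A) = 0.125 × 152000 + 0.25 × 130000 + 0.125 × 106000 + 0.5 × 179000 = 19000 + 32500 + 13250 + 89500 = 154250
Branch B: 101000 (certain)
Overall = 0.375 × 154250 + 0.625 × 101000 = 57843.75 + 63125 = 120968.75

$120,968.75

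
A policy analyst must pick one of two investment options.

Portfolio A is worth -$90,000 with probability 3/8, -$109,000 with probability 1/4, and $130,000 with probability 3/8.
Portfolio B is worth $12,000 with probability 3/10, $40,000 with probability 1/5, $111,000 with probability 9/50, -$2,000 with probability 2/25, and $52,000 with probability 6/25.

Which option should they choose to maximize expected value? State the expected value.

Portfolio A = 3/8 × (-90000) + 1/4 × (-109000) + 3/8 × 130000 = -33750 − 27250 + 48750 = -12250
Portfolio B = 3/10 × 12000 + 1/5 × 40000 + 9/50 × 111000 + 2/25 × (-2000) + 6/25 × 52000 = 3600 + 8000 + 19980 − 160 + 12480 = 43900

Portfolio B ($43,900)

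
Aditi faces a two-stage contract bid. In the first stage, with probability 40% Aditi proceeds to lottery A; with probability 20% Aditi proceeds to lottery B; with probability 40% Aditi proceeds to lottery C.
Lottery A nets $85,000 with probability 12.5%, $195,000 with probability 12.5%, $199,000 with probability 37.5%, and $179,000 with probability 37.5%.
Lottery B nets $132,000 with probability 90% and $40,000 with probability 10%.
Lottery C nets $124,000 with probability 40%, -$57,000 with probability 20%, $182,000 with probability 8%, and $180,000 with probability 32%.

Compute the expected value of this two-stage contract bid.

$139,404

EV(A) = 0.125 × 85000 + 0.125 × 195000 + 0.375 × 199000 + 0.375 × 179000 = 10625 + 24375 + 74625 + 67125 = 176750
EV(B) = 0.9 × 132000 + 0.1 × 40000 = 118800 + 4000 = 122800
EV(C) = 0.4 × 124000 + 0.2 × (-57000) + 0.08 × 182000 + 0.32 × 180000 = 49600 − 11400 + 14560 + 57600 = 110360
Overall = 0.4 × 176750 + 0.2 × 122800 + 0.4 × 110360 = 70700 + 24560 + 44144 = 139404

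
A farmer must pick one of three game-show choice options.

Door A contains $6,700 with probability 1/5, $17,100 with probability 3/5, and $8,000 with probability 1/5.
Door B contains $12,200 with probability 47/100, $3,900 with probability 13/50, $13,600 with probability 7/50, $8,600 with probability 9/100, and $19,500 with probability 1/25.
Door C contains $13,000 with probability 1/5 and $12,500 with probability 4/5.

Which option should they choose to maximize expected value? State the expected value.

Door A ($13,200)

Door A = 1/5 × 6700 + 3/5 × 17100 + 1/5 × 8000 = 1340 + 10260 + 1600 = 13200
Door B = 47/100 × 12200 + 13/50 × 3900 + 7/50 × 13600 + 9/100 × 8600 + 1/25 × 19500 = 5734 + 1014 + 1904 + 774 + 780 = 10206
Door C = 1/5 × 13000 + 4/5 × 12500 = 2600 + 10000 = 12600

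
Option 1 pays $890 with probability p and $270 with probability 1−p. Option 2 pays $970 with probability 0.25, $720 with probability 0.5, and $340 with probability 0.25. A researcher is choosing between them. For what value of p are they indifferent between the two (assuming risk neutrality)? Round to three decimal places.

EV(Option 2) = 0.25 × 970 + 0.5 × 720 + 0.25 × 340 = 242.5 + 360 + 85 = 687.5
p·890 + (1−p)·270 = 687.5
620p + 270 = 687.5
p = (687.5 − 270) / 620

p = 0.673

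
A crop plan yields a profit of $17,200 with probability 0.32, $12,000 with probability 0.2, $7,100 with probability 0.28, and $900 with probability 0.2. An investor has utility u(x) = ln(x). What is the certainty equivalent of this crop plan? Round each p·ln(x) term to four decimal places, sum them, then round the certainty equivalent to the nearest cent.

$6,925.05

E[u] = 0.32·ln(17200) + 0.2·ln(12000) + 0.28·ln(7100) + 0.2·ln(900) = 3.1209 + 1.8785 + 2.4830 + 1.3605 = 8.8429
CE = e^8.8429 ≈ 6925.05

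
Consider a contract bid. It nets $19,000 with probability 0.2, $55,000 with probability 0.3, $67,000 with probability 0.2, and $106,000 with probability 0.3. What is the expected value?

$65,500

EV = 0.2 × 19000 + 0.3 × 55000 + 0.2 × 67000 + 0.3 × 106000 = 3800 + 16500 + 13400 + 31800 = 65500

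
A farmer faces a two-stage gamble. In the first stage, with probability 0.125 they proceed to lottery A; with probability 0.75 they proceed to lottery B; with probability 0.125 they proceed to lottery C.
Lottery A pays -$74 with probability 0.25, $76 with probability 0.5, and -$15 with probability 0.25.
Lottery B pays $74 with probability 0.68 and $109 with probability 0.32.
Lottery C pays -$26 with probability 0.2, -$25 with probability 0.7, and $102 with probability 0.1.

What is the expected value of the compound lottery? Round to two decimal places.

EV(A) = 0.25 × (-74) + 0.5 × 76 + 0.25 × (-15) = -18.5 + 38 − 3.75 = 15.75
EV(B) = 0.68 × 74 + 0.32 × 109 = 50.32 + 34.88 = 85.2
EV(C) = 0.2 × (-26) + 0.7 × (-25) + 0.1 × 102 = -5.2 − 17.5 + 10.2 = -12.5
Overall = 0.125 × 15.75 + 0.75 × 85.2 + 0.125 × (-12.5) = 1.96875 + 63.9 − 1.5625 = 64.30625

$64.31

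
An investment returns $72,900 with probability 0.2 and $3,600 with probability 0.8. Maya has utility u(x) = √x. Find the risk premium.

E[u] = 0.2·√72900 + 0.8·√3600 = 0.2·270 + 0.8·60 = 102
CE = (102)² = 10404
Risk premium = EV − CE = 17460 − 10404 = 7056

$7,056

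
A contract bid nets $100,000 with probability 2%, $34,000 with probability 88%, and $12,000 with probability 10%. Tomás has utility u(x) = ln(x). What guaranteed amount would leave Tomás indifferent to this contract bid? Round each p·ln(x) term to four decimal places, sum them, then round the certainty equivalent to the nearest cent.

E[u] = 0.02·ln(100000) + 0.88·ln(34000) + 0.1·ln(12000) = 0.2303 + 9.1820 + 0.9393 = 10.3516
CE = e^10.3516 ≈ 31307.09

$31,307.09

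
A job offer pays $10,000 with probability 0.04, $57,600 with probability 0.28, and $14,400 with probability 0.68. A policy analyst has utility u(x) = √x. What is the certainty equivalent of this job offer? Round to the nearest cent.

E[u] = 0.04·√10000 + 0.28·√57600 + 0.68·√14400 = 0.04·100 + 0.28·240 + 0.68·120 = 152.8
CE = (152.8)² = 23347.84

$23,347.84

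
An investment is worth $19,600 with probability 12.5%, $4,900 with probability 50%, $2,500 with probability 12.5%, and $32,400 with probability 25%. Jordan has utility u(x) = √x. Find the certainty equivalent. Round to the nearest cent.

E[u] = 0.125·√19600 + 0.5·√4900 + 0.125·√2500 + 0.25·√32400 = 0.125·140 + 0.5·70 + 0.125·50 + 0.25·180 = 103.75
CE = (103.75)² = 10764.0625

$10,764.06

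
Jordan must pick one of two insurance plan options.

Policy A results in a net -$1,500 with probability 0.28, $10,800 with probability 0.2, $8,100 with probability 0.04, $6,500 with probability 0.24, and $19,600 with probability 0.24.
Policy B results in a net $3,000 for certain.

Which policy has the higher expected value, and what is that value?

Policy A ($8,328)

Policy A = 0.28 × (-1500) + 0.2 × 10800 + 0.04 × 8100 + 0.24 × 6500 + 0.24 × 19600 = -420 + 2160 + 324 + 1560 + 4704 = 8328
Policy B: 3000 (certain)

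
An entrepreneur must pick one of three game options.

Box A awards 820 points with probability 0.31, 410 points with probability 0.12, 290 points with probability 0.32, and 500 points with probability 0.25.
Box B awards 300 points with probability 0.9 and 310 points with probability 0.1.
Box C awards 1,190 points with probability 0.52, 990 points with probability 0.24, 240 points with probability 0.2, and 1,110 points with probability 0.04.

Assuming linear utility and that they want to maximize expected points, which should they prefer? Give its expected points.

Box A = 0.31 × 820 + 0.12 × 410 + 0.32 × 290 + 0.25 × 500 = 254.2 + 49.2 + 92.8 + 125 = 521.2
Box B = 0.9 × 300 + 0.1 × 310 = 270 + 31 = 301
Box C = 0.52 × 1190 + 0.24 × 990 + 0.2 × 240 + 0.04 × 1110 = 618.8 + 237.6 + 48 + 44.4 = 948.8

Box C (948.8 points)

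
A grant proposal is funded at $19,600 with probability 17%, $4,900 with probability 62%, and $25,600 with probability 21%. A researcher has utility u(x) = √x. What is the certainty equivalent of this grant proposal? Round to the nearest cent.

E[u] = 0.17·√19600 + 0.62·√4900 + 0.21·√25600 = 0.17·140 + 0.62·70 + 0.21·160 = 100.8
CE = (100.8)² = 10160.64

$10,160.64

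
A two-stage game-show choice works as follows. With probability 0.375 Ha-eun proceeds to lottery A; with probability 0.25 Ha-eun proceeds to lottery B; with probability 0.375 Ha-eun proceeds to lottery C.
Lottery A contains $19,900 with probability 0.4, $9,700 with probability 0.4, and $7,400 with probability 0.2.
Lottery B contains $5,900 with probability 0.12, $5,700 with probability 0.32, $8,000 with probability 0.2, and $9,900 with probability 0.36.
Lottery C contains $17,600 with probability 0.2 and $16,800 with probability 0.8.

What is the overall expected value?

EV(A) = 0.4 × 19900 + 0.4 × 9700 + 0.2 × 7400 = 7960 + 3880 + 1480 = 13320
EV(B) = 0.12 × 5900 + 0.32 × 5700 + 0.2 × 8000 + 0.36 × 9900 = 708 + 1824 + 1600 + 3564 = 7696
EV(C) = 0.2 × 17600 + 0.8 × 16800 = 3520 + 13440 = 16960
Overall = 0.375 × 13320 + 0.25 × 7696 + 0.375 × 16960 = 4995 + 1924 + 6360 = 13279

$13,279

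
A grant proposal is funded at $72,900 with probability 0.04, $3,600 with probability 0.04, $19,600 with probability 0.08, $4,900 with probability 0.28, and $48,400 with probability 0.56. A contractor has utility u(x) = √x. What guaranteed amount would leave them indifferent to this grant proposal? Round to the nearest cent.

$27,955.84

E[u] = 0.04·√72900 + 0.04·√3600 + 0.08·√19600 + 0.28·√4900 + 0.56·√48400 = 0.04·270 + 0.04·60 + 0.08·140 + 0.28·70 + 0.56·220 = 167.2
CE = (167.2)² = 27955.84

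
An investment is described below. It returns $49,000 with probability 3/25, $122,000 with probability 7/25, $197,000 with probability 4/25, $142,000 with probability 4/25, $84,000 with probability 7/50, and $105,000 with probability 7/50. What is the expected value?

EV = 3/25 × 49000 + 7/25 × 122000 + 4/25 × 197000 + 4/25 × 142000 + 7/50 × 84000 + 7/50 × 105000 = 5880 + 34160 + 31520 + 22720 + 11760 + 14700 = 120740

$120,740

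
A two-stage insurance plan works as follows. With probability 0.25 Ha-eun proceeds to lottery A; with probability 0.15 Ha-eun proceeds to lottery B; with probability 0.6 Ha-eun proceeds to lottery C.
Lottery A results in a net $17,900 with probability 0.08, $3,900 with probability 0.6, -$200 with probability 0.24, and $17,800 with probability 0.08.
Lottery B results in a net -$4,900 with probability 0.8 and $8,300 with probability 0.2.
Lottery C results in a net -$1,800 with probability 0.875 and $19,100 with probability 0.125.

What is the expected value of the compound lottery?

EV(A) = 0.08 × 17900 + 0.6 × 3900 + 0.24 × (-200) + 0.08 × 17800 = 1432 + 2340 − 48 + 1424 = 5148
EV(B) = 0.8 × (-4900) + 0.2 × 8300 = -3920 + 1660 = -2260
EV(C) = 0.875 × (-1800) + 0.125 × 19100 = -1575 + 2387.5 = 812.5
Overall = 0.25 × 5148 + 0.15 × (-2260) + 0.6 × 812.5 = 1287 − 339 + 487.5 = 1435.5

$1,435.50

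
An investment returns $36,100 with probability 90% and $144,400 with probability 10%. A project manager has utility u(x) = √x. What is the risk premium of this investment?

$3,249

E[u] = 0.9·√36100 + 0.1·√144400 = 0.9·190 + 0.1·380 = 209
CE = (209)² = 43681
Risk premium = EV − CE = 46930 − 43681 = 3249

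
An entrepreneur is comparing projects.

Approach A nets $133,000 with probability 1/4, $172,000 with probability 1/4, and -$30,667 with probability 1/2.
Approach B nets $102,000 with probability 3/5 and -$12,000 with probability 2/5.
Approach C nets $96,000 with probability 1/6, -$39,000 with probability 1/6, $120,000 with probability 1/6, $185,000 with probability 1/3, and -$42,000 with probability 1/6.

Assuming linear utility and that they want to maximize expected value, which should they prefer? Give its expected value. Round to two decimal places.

Approach A = 1/4 × 133000 + 1/4 × 172000 + 1/2 × (-30667) = 33250 + 43000 − 15333.5 = 60916.5
Approach B = 3/5 × 102000 + 2/5 × (-12000) = 61200 − 4800 = 56400
Approach C = 1/6 × 96000 + 1/6 × (-39000) + 1/6 × 120000 + 1/3 × 185000 + 1/6 × (-42000) = 16000 − 6500 + 20000 + 61666.6667 − 7000 = 84166.6667

Approach C ($84,166.67)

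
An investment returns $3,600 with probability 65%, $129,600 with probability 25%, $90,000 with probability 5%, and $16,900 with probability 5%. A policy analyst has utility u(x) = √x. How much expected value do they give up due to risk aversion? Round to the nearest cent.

$17,434.75

E[u] = 0.65·√3600 + 0.25·√129600 + 0.05·√90000 + 0.05·√16900 = 0.65·60 + 0.25·360 + 0.05·300 + 0.05·130 = 150.5
CE = (150.5)² = 22650.25
Risk premium = EV − CE = 40085 − 22650.25 = 17434.75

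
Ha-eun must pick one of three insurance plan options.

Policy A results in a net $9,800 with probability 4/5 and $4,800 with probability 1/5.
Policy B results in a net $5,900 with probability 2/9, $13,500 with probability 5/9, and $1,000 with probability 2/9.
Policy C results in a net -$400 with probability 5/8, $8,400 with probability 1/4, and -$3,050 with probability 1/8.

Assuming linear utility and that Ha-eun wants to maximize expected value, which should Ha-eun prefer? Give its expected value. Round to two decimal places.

Policy A = 4/5 × 9800 + 1/5 × 4800 = 7840 + 960 = 8800
Policy B = 2/9 × 5900 + 5/9 × 13500 + 2/9 × 1000 = 1311.1111 + 7500 + 222.2222 = 9033.3333
Policy C = 5/8 × (-400) + 1/4 × 8400 + 1/8 × (-3050) = -250 + 2100 − 381.25 = 1468.75

Policy B ($9,033.33)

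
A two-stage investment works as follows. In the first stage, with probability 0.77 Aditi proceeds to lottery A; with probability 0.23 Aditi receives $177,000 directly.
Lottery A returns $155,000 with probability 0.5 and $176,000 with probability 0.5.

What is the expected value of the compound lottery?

EV(A) = 0.5 × 155000 + 0.5 × 176000 = 77500 + 88000 = 165500
Branch B: 177000 (certain)
Overall = 0.77 × 165500 + 0.23 × 177000 = 127435 + 40710 = 168145

$168,145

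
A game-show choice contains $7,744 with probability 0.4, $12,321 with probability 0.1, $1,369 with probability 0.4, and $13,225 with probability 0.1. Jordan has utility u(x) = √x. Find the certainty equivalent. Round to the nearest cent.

$5,270.76

E[u] = 0.4·√7744 + 0.1·√12321 + 0.4·√1369 + 0.1·√13225 = 0.4·88 + 0.1·111 + 0.4·37 + 0.1·115 = 72.6
CE = (72.6)² = 5270.76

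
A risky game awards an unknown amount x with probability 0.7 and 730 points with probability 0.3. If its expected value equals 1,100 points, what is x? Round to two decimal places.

0.7·x + 0.3·730 = 1100
0.7·x = 1100 − 219 = 881
x = 881 / 0.7 = 1258.5714

x = 1258.57 points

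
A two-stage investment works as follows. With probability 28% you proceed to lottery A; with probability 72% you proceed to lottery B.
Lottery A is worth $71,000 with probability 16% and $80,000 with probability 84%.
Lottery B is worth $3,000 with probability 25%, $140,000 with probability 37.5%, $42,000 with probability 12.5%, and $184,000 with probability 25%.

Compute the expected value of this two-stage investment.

$97,236.80

EV(A) = 0.16 × 71000 + 0.84 × 80000 = 11360 + 67200 = 78560
EV(B) = 0.25 × 3000 + 0.375 × 140000 + 0.125 × 42000 + 0.25 × 184000 = 750 + 52500 + 5250 + 46000 = 104500
Overall = 0.28 × 78560 + 0.72 × 104500 = 21996.8 + 75240 = 97236.8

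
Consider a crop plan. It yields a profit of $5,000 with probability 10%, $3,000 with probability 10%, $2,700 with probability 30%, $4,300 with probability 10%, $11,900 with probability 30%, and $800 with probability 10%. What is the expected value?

EV = 0.1 × 5000 + 0.1 × 3000 + 0.3 × 2700 + 0.1 × 4300 + 0.3 × 11900 + 0.1 × 800 = 500 + 300 + 810 + 430 + 3570 + 80 = 5690

$5,690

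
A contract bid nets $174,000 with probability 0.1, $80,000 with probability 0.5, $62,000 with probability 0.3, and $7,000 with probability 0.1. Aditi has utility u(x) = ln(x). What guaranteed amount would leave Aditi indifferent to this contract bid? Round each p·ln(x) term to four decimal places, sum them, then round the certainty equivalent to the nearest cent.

$62,786.79

E[u] = 0.1·ln(174000) + 0.5·ln(80000) + 0.3·ln(62000) + 0.1·ln(7000) = 1.2067 + 5.6449 + 3.3105 + 0.8854 = 11.0475
CE = e^11.0475 ≈ 62786.79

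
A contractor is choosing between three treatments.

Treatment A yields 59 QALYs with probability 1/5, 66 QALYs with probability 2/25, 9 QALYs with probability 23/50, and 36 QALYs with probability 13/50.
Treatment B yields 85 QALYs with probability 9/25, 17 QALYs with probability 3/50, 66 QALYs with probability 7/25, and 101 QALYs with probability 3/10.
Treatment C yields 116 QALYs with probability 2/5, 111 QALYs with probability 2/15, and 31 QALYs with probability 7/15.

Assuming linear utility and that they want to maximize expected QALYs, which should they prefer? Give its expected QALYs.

Treatment B (80.4 QALYs)

Treatment A = 1/5 × 59 + 2/25 × 66 + 23/50 × 9 + 13/50 × 36 = 11.8 + 5.28 + 4.14 + 9.36 = 30.58
Treatment B = 9/25 × 85 + 3/50 × 17 + 7/25 × 66 + 3/10 × 101 = 30.6 + 1.02 + 18.48 + 30.3 = 80.4
Treatment C = 2/5 × 116 + 2/15 × 111 + 7/15 × 31 = 46.4 + 14.8 + 14.4667 = 75.6667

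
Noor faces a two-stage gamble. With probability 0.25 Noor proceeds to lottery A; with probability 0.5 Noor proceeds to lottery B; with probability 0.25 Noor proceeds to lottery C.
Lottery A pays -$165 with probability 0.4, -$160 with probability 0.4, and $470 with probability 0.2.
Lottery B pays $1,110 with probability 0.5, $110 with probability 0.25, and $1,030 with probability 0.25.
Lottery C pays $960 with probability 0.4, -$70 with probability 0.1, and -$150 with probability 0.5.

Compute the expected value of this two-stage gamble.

EV(A) = 0.4 × (-165) + 0.4 × (-160) + 0.2 × 470 = -66 − 64 + 94 = -36
EV(B) = 0.5 × 1110 + 0.25 × 110 + 0.25 × 1030 = 555 + 27.5 + 257.5 = 840
EV(C) = 0.4 × 960 + 0.1 × (-70) + 0.5 × (-150) = 384 − 7 − 75 = 302
Overall = 0.25 × (-36) + 0.5 × 840 + 0.25 × 302 = -9 + 420 + 75.5 = 486.5

$486.50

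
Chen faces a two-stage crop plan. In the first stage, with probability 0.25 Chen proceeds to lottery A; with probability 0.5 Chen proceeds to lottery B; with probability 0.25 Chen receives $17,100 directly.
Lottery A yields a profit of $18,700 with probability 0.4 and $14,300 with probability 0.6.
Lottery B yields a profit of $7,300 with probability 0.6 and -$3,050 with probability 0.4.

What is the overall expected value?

$9,870

EV(A) = 0.4 × 18700 + 0.6 × 14300 = 7480 + 8580 = 16060
EV(B) = 0.6 × 7300 + 0.4 × (-3050) = 4380 − 1220 = 3160
Branch C: 17100 (certain)
Overall = 0.25 × 16060 + 0.5 × 3160 + 0.25 × 17100 = 4015 + 1580 + 4275 = 9870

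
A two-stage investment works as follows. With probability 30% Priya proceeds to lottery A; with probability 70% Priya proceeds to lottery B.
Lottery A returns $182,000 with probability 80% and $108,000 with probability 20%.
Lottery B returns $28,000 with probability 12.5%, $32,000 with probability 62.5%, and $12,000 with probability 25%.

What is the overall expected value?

$68,710

EV(A) = 0.8 × 182000 + 0.2 × 108000 = 145600 + 21600 = 167200
EV(B) = 0.125 × 28000 + 0.625 × 32000 + 0.25 × 12000 = 3500 + 20000 + 3000 = 26500
Overall = 0.3 × 167200 + 0.7 × 26500 = 50160 + 18550 = 68710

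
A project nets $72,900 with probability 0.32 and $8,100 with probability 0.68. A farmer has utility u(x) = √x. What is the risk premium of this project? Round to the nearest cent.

E[u] = 0.32·√72900 + 0.68·√8100 = 0.32·270 + 0.68·90 = 147.6
CE = (147.6)² = 21785.76
Risk premium = EV − CE = 28836 − 21785.76 = 7050.24

$7,050.24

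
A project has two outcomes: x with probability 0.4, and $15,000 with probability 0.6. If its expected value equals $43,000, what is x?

x = $85,000

0.4·x + 0.6·15000 = 43000
0.4·x = 43000 − 9000 = 34000
x = 34000 / 0.4 = 85000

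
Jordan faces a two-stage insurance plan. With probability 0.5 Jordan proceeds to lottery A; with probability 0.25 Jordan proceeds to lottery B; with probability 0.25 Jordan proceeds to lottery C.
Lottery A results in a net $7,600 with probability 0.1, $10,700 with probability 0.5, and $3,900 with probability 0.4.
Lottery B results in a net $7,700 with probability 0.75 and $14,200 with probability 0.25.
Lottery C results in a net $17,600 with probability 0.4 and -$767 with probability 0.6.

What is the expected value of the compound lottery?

$7,811.20

EV(A) = 0.1 × 7600 + 0.5 × 10700 + 0.4 × 3900 = 760 + 5350 + 1560 = 7670
EV(B) = 0.75 × 7700 + 0.25 × 14200 = 5775 + 3550 = 9325
EV(C) = 0.4 × 17600 + 0.6 × (-767) = 7040 − 460.2 = 6579.8
Overall = 0.5 × 7670 + 0.25 × 9325 + 0.25 × 6579.8 = 3835 + 2331.25 + 1644.95 = 7811.2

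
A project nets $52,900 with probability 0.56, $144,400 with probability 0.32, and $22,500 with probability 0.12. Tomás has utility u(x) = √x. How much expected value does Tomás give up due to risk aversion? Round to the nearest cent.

$6,493.44

E[u] = 0.56·√52900 + 0.32·√144400 + 0.12·√22500 = 0.56·230 + 0.32·380 + 0.12·150 = 268.4
CE = (268.4)² = 72038.56
Risk premium = EV − CE = 78532 − 72038.56 = 6493.44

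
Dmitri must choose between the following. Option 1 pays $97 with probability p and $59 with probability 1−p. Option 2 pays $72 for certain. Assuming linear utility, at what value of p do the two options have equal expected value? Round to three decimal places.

p = 0.342

p·97 + (1−p)·59 = 72
38p + 59 = 72
p = (72 − 59) / 38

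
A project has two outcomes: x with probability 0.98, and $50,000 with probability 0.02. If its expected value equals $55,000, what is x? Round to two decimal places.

0.98·x + 0.02·50000 = 55000
0.98·x = 55000 − 1000 = 54000
x = 54000 / 0.98 = 55102.0408

x = $55,102.04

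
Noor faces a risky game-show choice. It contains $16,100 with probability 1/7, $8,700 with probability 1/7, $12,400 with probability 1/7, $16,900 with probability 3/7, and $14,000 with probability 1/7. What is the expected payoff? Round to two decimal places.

EV = 1/7 × 16100 + 1/7 × 8700 + 1/7 × 12400 + 3/7 × 16900 + 1/7 × 14000 = 2300 + 1242.8571 + 1771.4286 + 7242.8571 + 2000 = 14557.1429

$14,557.14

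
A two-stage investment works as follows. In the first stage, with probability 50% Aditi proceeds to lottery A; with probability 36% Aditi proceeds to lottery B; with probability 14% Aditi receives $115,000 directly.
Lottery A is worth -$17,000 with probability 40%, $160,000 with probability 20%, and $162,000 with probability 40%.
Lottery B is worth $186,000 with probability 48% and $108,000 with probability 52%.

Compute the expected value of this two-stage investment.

EV(A) = 0.4 × (-17000) + 0.2 × 160000 + 0.4 × 162000 = -6800 + 32000 + 64800 = 90000
EV(B) = 0.48 × 186000 + 0.52 × 108000 = 89280 + 56160 = 145440
Branch C: 115000 (certain)
Overall = 0.5 × 90000 + 0.36 × 145440 + 0.14 × 115000 = 45000 + 52358.4 + 16100 = 113458.4

$113,458.40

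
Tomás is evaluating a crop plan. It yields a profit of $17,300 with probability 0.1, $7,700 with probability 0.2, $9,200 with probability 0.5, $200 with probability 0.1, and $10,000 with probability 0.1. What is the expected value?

$8,890

EV = 0.1 × 17300 + 0.2 × 7700 + 0.5 × 9200 + 0.1 × 200 + 0.1 × 10000 = 1730 + 1540 + 4600 + 20 + 1000 = 8890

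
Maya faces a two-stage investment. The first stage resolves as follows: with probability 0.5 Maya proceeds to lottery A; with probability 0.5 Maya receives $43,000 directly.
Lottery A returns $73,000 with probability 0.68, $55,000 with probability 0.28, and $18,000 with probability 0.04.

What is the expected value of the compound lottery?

EV(A) = 0.68 × 73000 + 0.28 × 55000 + 0.04 × 18000 = 49640 + 15400 + 720 = 65760
Branch B: 43000 (certain)
Overall = 0.5 × 65760 + 0.5 × 43000 = 32880 + 21500 = 54380

$54,380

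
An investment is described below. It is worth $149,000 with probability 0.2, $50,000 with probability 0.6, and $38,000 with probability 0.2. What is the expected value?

EV = 0.2 × 149000 + 0.6 × 50000 + 0.2 × 38000 = 29800 + 30000 + 7600 = 67400

$67,400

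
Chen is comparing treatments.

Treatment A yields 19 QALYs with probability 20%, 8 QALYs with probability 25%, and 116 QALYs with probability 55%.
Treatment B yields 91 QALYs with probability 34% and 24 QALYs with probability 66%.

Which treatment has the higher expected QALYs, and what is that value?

Treatment A = 0.2 × 19 + 0.25 × 8 + 0.55 × 116 = 3.8 + 2 + 63.8 = 69.6
Treatment B = 0.34 × 91 + 0.66 × 24 = 30.94 + 15.84 = 46.78

Treatment A (69.6 QALYs)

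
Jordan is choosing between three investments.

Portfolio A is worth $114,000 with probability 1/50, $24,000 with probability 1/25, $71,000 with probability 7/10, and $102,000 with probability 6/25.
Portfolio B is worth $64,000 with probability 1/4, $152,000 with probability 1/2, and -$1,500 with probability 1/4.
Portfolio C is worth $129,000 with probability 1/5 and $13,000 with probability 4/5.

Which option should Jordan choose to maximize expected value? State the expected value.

Portfolio A = 1/50 × 114000 + 1/25 × 24000 + 7/10 × 71000 + 6/25 × 102000 = 2280 + 960 + 49700 + 24480 = 77420
Portfolio B = 1/4 × 64000 + 1/2 × 152000 + 1/4 × (-1500) = 16000 + 76000 − 375 = 91625
Portfolio C = 1/5 × 129000 + 4/5 × 13000 = 25800 + 10400 = 36200

Portfolio B ($91,625)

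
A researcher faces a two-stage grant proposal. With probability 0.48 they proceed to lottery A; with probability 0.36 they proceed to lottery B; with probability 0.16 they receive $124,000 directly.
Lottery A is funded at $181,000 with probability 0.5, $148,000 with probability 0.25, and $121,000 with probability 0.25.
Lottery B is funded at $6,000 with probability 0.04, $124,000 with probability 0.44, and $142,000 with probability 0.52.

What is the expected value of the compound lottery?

$141,870.40

EV(A) = 0.5 × 181000 + 0.25 × 148000 + 0.25 × 121000 = 90500 + 37000 + 30250 = 157750
EV(B) = 0.04 × 6000 + 0.44 × 124000 + 0.52 × 142000 = 240 + 54560 + 73840 = 128640
Branch C: 124000 (certain)
Overall = 0.48 × 157750 + 0.36 × 128640 + 0.16 × 124000 = 75720 + 46310.4 + 19840 = 141870.4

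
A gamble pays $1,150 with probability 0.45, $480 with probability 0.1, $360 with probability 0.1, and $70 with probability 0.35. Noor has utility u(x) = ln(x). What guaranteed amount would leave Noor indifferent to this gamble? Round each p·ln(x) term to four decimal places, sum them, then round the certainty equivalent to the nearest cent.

E[u] = 0.45·ln(1150) + 0.1·ln(480) + 0.1·ln(360) + 0.35·ln(70) = 3.1714 + 0.6174 + 0.5886 + 1.4870 = 5.8644
CE = e^5.8644 ≈ 352.27

$352.27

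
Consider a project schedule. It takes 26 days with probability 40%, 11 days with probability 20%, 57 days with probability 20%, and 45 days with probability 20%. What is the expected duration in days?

EV = 0.4 × 26 + 0.2 × 11 + 0.2 × 57 + 0.2 × 45 = 10.4 + 2.2 + 11.4 + 9 = 33

33 days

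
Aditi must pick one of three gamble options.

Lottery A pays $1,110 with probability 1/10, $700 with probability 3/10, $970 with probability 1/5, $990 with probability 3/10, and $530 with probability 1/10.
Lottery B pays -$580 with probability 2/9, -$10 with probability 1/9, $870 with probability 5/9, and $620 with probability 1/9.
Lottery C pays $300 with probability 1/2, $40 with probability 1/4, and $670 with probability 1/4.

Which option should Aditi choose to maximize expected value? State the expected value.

Lottery A = 1/10 × 1110 + 3/10 × 700 + 1/5 × 970 + 3/10 × 990 + 1/10 × 530 = 111 + 210 + 194 + 297 + 53 = 865
Lottery B = 2/9 × (-580) + 1/9 × (-10) + 5/9 × 870 + 1/9 × 620 = -128.8889 − 1.1111 + 483.3333 + 68.8889 = 422.2222
Lottery C = 1/2 × 300 + 1/4 × 40 + 1/4 × 670 = 150 + 10 + 167.5 = 327.5

Lottery A ($865)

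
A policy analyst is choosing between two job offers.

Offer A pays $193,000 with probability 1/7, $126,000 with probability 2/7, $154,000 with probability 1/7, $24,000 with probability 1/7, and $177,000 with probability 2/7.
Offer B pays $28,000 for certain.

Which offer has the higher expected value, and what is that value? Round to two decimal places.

Offer A ($139,571.43)

Offer A = 1/7 × 193000 + 2/7 × 126000 + 1/7 × 154000 + 1/7 × 24000 + 2/7 × 177000 = 27571.4286 + 36000 + 22000 + 3428.5714 + 50571.4286 = 139571.4286
Offer B: 28000 (certain)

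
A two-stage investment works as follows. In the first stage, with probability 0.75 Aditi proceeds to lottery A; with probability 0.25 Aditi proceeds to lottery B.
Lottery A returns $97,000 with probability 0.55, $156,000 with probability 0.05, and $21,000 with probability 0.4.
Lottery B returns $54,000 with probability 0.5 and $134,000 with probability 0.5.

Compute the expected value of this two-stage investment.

$75,662.50

EV(A) = 0.55 × 97000 + 0.05 × 156000 + 0.4 × 21000 = 53350 + 7800 + 8400 = 69550
EV(B) = 0.5 × 54000 + 0.5 × 134000 = 27000 + 67000 = 94000
Overall = 0.75 × 69550 + 0.25 × 94000 = 52162.5 + 23500 = 75662.5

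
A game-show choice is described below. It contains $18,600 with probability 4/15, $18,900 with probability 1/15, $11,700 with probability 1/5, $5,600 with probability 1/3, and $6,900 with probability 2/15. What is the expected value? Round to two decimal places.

$11,346.67

EV = 4/15 × 18600 + 1/15 × 18900 + 1/5 × 11700 + 1/3 × 5600 + 2/15 × 6900 = 4960 + 1260 + 2340 + 1866.6667 + 920 = 11346.6667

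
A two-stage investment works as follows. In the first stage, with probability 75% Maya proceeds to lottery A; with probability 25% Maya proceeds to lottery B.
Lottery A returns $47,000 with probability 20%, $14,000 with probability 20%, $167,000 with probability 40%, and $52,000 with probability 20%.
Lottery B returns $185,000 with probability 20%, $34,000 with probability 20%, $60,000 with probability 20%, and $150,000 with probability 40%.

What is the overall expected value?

EV(A) = 0.2 × 47000 + 0.2 × 14000 + 0.4 × 167000 + 0.2 × 52000 = 9400 + 2800 + 66800 + 10400 = 89400
EV(B) = 0.2 × 185000 + 0.2 × 34000 + 0.2 × 60000 + 0.4 × 150000 = 37000 + 6800 + 12000 + 60000 = 115800
Overall = 0.75 × 89400 + 0.25 × 115800 = 67050 + 28950 = 96000

$96,000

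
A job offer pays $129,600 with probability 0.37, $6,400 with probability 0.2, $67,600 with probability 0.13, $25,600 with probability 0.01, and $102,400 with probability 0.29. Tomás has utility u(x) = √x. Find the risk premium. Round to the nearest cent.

E[u] = 0.37·√129600 + 0.2·√6400 + 0.13·√67600 + 0.01·√25600 + 0.29·√102400 = 0.37·360 + 0.2·80 + 0.13·260 + 0.01·160 + 0.29·320 = 277.4
CE = (277.4)² = 76950.76
Risk premium = EV − CE = 87972 − 76950.76 = 11021.24

$11,021.24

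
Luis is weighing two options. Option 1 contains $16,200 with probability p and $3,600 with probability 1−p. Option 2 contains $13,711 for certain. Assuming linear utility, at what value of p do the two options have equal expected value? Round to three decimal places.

p = 0.802

p·16200 + (1−p)·3600 = 13711
12600p + 3600 = 13711
p = (13711 − 3600) / 12600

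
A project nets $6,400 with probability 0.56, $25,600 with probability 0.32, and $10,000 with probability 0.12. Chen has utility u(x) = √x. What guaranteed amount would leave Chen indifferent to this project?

E[u] = 0.56·√6400 + 0.32·√25600 + 0.12·√10000 = 0.56·80 + 0.32·160 + 0.12·100 = 108
CE = (108)² = 11664

$11,664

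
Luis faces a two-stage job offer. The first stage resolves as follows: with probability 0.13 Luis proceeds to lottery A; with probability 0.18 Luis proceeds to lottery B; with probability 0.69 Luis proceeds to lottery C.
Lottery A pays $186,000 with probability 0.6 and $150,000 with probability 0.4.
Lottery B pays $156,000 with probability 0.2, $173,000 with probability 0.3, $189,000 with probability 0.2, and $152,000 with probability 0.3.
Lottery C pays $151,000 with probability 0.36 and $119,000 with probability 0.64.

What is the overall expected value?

EV(A) = 0.6 × 186000 + 0.4 × 150000 = 111600 + 60000 = 171600
EV(B) = 0.2 × 156000 + 0.3 × 173000 + 0.2 × 189000 + 0.3 × 152000 = 31200 + 51900 + 37800 + 45600 = 166500
EV(C) = 0.36 × 151000 + 0.64 × 119000 = 54360 + 76160 = 130520
Overall = 0.13 × 171600 + 0.18 × 166500 + 0.69 × 130520 = 22308 + 29970 + 90058.8 = 142336.8

$142,336.80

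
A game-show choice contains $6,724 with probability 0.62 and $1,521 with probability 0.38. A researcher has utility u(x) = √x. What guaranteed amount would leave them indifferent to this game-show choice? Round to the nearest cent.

$4,311.24

E[u] = 0.62·√6724 + 0.38·√1521 = 0.62·82 + 0.38·39 = 65.66
CE = (65.66)² = 4311.2356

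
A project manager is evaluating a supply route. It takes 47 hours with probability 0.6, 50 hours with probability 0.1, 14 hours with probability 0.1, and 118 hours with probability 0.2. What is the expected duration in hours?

58.2 hours

EV = 0.6 × 47 + 0.1 × 50 + 0.1 × 14 + 0.2 × 118 = 28.2 + 5 + 1.4 + 23.6 = 58.2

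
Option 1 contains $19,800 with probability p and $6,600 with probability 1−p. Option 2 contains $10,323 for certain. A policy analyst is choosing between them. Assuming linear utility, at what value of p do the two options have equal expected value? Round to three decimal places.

p = 0.282

p·19800 + (1−p)·6600 = 10323
13200p + 6600 = 10323
p = (10323 − 6600) / 13200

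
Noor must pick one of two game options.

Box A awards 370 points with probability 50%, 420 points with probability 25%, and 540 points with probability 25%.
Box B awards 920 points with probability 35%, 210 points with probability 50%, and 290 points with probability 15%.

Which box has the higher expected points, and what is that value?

Box A = 0.5 × 370 + 0.25 × 420 + 0.25 × 540 = 185 + 105 + 135 = 425
Box B = 0.35 × 920 + 0.5 × 210 + 0.15 × 290 = 322 + 105 + 43.5 = 470.5

Box B (470.5 points)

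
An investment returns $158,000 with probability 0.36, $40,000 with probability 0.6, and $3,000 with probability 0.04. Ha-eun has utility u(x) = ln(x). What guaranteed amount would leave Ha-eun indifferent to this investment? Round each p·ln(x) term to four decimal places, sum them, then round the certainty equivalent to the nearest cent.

$59,136.29

E[u] = 0.36·ln(158000) + 0.6·ln(40000) + 0.04·ln(3000) = 4.3093 + 6.3580 + 0.3203 = 10.9876
CE = e^10.9876 ≈ 59136.29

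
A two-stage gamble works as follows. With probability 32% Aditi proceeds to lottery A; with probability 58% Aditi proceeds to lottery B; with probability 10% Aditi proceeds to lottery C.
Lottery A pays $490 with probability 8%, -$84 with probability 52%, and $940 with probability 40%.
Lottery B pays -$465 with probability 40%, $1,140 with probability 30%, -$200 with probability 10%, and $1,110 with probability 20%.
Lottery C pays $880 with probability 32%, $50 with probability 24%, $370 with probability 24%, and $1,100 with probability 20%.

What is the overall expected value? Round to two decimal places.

EV(A) = 0.08 × 490 + 0.52 × (-84) + 0.4 × 940 = 39.2 − 43.68 + 376 = 371.52
EV(B) = 0.4 × (-465) + 0.3 × 1140 + 0.1 × (-200) + 0.2 × 1110 = -186 + 342 − 20 + 222 = 358
EV(C) = 0.32 × 880 + 0.24 × 50 + 0.24 × 370 + 0.2 × 1100 = 281.6 + 12 + 88.8 + 220 = 602.4
Overall = 0.32 × 371.52 + 0.58 × 358 + 0.1 × 602.4 = 118.8864 + 207.64 + 60.24 = 386.7664

$386.77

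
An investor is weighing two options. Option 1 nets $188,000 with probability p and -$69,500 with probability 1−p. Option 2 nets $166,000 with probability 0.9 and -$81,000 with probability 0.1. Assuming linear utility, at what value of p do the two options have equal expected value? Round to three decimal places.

p = 0.819

EV(Option 2) = 0.9 × 166000 + 0.1 × (-81000) = 149400 − 8100 = 141300
p·188000 + (1−p)·(-69500) = 141300
257500p − 69500 = 141300
p = (141300 + 69500) / 257500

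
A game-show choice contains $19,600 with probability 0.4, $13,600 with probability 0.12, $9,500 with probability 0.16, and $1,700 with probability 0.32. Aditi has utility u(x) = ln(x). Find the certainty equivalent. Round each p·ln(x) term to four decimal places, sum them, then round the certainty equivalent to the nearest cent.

$7,639.60

E[u] = 0.4·ln(19600) + 0.12·ln(13600) + 0.16·ln(9500) + 0.32·ln(1700) = 3.9533 + 1.1421 + 1.4654 + 2.3803 = 8.9411
CE = e^8.9411 ≈ 7639.60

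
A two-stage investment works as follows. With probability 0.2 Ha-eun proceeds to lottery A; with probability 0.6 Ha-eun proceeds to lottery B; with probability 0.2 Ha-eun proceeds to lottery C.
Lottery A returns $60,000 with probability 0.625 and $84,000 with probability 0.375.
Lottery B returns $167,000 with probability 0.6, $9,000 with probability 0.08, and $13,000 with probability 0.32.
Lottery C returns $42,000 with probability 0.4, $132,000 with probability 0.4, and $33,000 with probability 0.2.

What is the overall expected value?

EV(A) = 0.625 × 60000 + 0.375 × 84000 = 37500 + 31500 = 69000
EV(B) = 0.6 × 167000 + 0.08 × 9000 + 0.32 × 13000 = 100200 + 720 + 4160 = 105080
EV(C) = 0.4 × 42000 + 0.4 × 132000 + 0.2 × 33000 = 16800 + 52800 + 6600 = 76200
Overall = 0.2 × 69000 + 0.6 × 105080 + 0.2 × 76200 = 13800 + 63048 + 15240 = 92088

$92,088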